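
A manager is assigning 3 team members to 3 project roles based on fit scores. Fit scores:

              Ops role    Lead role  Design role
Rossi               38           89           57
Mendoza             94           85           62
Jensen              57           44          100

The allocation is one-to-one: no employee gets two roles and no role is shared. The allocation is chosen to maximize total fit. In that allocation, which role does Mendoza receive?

Optimal: Rossi→Lead role (89 pts), Mendoza→Ops role (94 pts), Jensen→Design role (100 pts) — total 89+94+100 = 283 pts.

Mendoza receives Ops role.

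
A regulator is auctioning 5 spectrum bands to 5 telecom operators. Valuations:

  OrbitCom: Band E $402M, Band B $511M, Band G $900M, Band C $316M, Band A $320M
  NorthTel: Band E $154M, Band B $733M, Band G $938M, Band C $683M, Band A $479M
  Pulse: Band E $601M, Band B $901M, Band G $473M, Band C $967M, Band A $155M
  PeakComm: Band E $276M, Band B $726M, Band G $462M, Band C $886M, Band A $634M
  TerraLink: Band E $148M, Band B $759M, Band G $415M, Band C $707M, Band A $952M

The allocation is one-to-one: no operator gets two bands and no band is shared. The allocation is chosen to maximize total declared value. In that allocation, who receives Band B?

Optimal: OrbitCom→Band E ($402M), NorthTel→Band G ($938M), Pulse→Band B ($901M), PeakComm→Band C ($886M), TerraLink→Band A ($952M) — total 402+938+901+886+952 = $4079M.
Row-greedy (each operator in turn takes its best remaining band) gives $3382M, worse by 697.
Next-best assignment: OrbitCom→Band G, NorthTel→Band B, Pulse→Band E, PeakComm→Band C, TerraLink→Band A = $4072M.
Pulse's own top band is Band C ($967M), but forcing Pulse→Band C and reassigning the rest optimally gives only $3985M — worse by 94.

Pulse receives Band B.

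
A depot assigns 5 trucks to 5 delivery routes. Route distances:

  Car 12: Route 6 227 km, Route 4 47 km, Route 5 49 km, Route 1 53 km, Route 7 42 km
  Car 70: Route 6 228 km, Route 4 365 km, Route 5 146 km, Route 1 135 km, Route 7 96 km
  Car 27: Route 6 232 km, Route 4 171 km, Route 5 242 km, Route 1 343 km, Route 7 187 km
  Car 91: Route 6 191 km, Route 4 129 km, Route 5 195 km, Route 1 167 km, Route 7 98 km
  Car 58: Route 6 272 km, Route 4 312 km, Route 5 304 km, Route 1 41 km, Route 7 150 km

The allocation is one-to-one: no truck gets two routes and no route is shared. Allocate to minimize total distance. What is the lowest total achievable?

Optimal: Car 12→Route 5 (49 km), Car 70→Route 7 (96 km), Car 27→Route 6 (232 km), Car 91→Route 4 (129 km), Car 58→Route 1 (41 km) — total 49+96+232+129+41 = 547 km.
Column-greedy (each route in turn goes to its cheapest remaining truck) gives 612 km, worse by 65.
Swapping Car 58↔Car 70 (Car 58→Route 7 150 km, Car 70→Route 1 135 km) adds 148.

Minimum total: 547 km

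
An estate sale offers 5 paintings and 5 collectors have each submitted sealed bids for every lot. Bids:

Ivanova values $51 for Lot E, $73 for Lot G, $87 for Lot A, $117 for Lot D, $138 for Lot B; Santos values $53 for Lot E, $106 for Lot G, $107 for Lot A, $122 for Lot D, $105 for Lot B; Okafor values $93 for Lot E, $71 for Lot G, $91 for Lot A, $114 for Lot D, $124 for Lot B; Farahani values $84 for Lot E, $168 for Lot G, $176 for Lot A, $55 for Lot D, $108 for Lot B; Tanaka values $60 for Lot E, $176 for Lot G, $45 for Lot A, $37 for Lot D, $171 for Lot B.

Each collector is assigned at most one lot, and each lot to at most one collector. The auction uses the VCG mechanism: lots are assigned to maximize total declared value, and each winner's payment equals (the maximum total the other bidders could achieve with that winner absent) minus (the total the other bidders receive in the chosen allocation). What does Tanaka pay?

Tanaka pays $5.

Efficient allocation: Ivanova→Lot B ($138), Santos→Lot D ($122), Okafor→Lot E ($93), Farahani→Lot A ($176), Tanaka→Lot G ($176); total welfare W = $705.
Tanaka receives Lot G at value $176, so the others get W − 176 = $529.
Without Tanaka: best allocation of the remaining 4 bidders over all 5 lots is Ivanova→Lot B ($138), Santos→Lot G ($106), Okafor→Lot D ($114), Farahani→Lot A ($176), total $534.
VCG payment = (others' best without Tanaka) − (others' welfare with Tanaka) = 534 − 529 = $5.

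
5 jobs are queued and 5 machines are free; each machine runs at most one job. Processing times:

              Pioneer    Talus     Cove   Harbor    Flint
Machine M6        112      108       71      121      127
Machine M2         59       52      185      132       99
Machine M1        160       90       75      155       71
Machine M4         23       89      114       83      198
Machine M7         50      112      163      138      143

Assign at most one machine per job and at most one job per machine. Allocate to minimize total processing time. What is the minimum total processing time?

Optimal: Pioneer→Machine M7 (50 min), Talus→Machine M2 (52 min), Cove→Machine M6 (71 min), Harbor→Machine M4 (83 min), Flint→Machine M1 (71 min) — total 50+52+71+83+71 = 327 min.
Column-greedy (each machine in turn goes to its cheapest remaining job) gives 355 min, worse by 28.
Checked against all permutations: 327 min is optimal.

Min total: 327 min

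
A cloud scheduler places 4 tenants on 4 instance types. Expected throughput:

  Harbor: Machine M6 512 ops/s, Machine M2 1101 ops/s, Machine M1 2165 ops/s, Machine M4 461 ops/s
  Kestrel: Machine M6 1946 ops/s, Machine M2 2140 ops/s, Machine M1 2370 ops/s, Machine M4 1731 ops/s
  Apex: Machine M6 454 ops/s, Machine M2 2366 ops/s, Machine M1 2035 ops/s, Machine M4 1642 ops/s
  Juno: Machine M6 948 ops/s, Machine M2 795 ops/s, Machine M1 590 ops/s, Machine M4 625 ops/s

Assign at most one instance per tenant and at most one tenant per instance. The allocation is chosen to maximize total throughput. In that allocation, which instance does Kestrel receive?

Optimal: Harbor→Machine M1 (2165 ops/s), Kestrel→Machine M4 (1731 ops/s), Apex→Machine M2 (2366 ops/s), Juno→Machine M6 (948 ops/s) — total 2165+1731+2366+948 = 7210 ops/s.
Row-greedy (each tenant in turn takes its best remaining instance) gives 6895 ops/s, worse by 315.
Next-best assignment: Harbor→Machine M1, Kestrel→Machine M6, Apex→Machine M2, Juno→Machine M4 = 7102 ops/s.
Every other assignment is strictly worse.
Kestrel's own top instance is Machine M1 (2370 ops/s), but forcing Kestrel→Machine M1 and reassigning the rest optimally gives only 6145 ops/s — worse by 1065.

Kestrel receives Machine M4.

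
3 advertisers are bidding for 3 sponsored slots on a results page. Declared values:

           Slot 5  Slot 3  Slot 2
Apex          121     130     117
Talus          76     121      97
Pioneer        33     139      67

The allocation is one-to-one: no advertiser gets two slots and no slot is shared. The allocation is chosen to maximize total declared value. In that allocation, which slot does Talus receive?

This is the linear assignment problem.
Optimal: Apex→Slot 5 ($121), Talus→Slot 2 ($97), Pioneer→Slot 3 ($139) — total 121+97+139 = $357.
Row-greedy (each advertiser in turn takes its best remaining slot) gives $260, worse by 97.
Next-best assignment: Apex→Slot 2, Talus→Slot 5, Pioneer→Slot 3 = $332.
Talus's own top slot is Slot 3 ($121), but forcing Talus→Slot 3 and reassigning the rest optimally gives only $309 — worse by 48.

Talus receives Slot 2.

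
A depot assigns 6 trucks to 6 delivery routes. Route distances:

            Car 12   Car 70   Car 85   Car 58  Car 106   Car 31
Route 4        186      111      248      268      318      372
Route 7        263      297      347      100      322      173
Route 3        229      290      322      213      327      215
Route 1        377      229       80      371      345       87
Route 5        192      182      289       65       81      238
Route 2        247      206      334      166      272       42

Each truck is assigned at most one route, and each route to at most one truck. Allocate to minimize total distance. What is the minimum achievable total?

Min total: 643 km

Treat this as an assignment problem: match each truck to one route.
Optimal: Car 12→Route 3 (229 km), Car 70→Route 4 (111 km), Car 85→Route 1 (80 km), Car 58→Route 7 (100 km), Car 106→Route 5 (81 km), Car 31→Route 2 (42 km) — total 229+111+80+100+81+42 = 643 km.
Column-greedy (each route in turn goes to its cheapest remaining truck) gives 834 km, worse by 191.
Next-best assignment: Car 12→Route 4, Car 70→Route 3, Car 85→Route 1, Car 58→Route 7, Car 106→Route 5, Car 31→Route 2 = 779 km.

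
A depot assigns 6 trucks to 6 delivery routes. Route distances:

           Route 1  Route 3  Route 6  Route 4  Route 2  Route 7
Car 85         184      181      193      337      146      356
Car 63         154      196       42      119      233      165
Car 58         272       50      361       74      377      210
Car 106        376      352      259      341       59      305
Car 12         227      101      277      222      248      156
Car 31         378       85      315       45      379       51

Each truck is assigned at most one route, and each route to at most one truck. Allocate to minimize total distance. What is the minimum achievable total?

This is the linear assignment problem.
Optimal: Car 85→Route 1 (184 km), Car 63→Route 6 (42 km), Car 58→Route 4 (74 km), Car 106→Route 2 (59 km), Car 12→Route 3 (101 km), Car 31→Route 7 (51 km) — total 184+42+74+59+101+51 = 511 km.
Min-entry greedy (repeatedly take the single cheapest remaining cell) gives 536 km, worse by 25.
No other one-to-one assignment undercuts 511 km.

Min total: 511 km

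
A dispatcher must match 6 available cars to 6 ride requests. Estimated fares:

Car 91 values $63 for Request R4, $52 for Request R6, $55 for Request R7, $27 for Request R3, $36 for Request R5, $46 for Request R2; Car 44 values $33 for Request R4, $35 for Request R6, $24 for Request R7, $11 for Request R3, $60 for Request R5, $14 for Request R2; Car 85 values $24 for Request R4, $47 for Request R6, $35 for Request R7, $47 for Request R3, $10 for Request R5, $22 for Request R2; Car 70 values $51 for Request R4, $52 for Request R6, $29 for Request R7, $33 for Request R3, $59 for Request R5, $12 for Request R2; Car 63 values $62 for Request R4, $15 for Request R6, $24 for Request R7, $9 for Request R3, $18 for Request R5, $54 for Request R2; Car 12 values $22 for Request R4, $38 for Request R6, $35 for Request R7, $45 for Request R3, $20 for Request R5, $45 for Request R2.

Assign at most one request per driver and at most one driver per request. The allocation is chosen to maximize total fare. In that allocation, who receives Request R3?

Car 85 receives Request R3.

Optimal: Car 91→Request R7 ($55), Car 44→Request R5 ($60), Car 85→Request R3 ($47), Car 70→Request R6 ($52), Car 63→Request R4 ($62), Car 12→Request R2 ($45) — total 55+60+47+52+62+45 = $321.
Column-greedy (each request in turn goes to its best remaining driver) gives $309, worse by 12.
Next-best assignment: Car 91→Request R7, Car 44→Request R5, Car 85→Request R6, Car 70→Request R4, Car 63→Request R2, Car 12→Request R3 = $312.
Car 85's own top request is Request R6 ($47), but forcing Car 85→Request R6 and reassigning the rest optimally gives only $312 — worse by 9.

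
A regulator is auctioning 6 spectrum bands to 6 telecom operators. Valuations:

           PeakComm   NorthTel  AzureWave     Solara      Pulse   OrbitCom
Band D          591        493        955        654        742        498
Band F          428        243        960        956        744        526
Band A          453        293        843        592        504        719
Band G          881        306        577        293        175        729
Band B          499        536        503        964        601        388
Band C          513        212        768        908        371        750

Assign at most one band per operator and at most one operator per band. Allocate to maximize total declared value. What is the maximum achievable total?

This is a one-to-one assignment (maximum-weight bipartite matching).
Optimal: PeakComm→Band G ($881M), NorthTel→Band B ($536M), AzureWave→Band F ($960M), Solara→Band C ($908M), Pulse→Band D ($742M), OrbitCom→Band A ($719M) — total 881+536+960+908+742+719 = $4746M.
Column-greedy (each band in turn goes to its best remaining operator) gives $4324M, worse by 422.
Next-best assignment: PeakComm→Band G, NorthTel→Band B, AzureWave→Band D, Solara→Band C, Pulse→Band F, OrbitCom→Band A = $4743M.

Maximum total: $4746M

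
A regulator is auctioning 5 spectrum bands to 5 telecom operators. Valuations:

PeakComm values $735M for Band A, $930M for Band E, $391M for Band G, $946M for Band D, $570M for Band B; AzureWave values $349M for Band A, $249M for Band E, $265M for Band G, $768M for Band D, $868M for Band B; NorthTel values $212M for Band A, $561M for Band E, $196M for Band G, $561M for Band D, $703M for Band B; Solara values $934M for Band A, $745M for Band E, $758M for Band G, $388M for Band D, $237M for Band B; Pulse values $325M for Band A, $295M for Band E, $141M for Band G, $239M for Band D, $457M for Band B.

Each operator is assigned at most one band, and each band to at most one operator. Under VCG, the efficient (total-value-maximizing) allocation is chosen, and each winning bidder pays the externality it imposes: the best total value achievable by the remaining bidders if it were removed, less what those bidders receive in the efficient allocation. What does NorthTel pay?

Efficient allocation: PeakComm→Band E ($930M), AzureWave→Band D ($768M), NorthTel→Band B ($703M), Solara→Band G ($758M), Pulse→Band A ($325M); total welfare W = $3484M.
NorthTel receives Band B at value $703M, so the others get W − 703 = $2781M.
Without NorthTel: best allocation of the remaining 4 bidders over all 5 bands is PeakComm→Band E ($930M), AzureWave→Band D ($768M), Solara→Band A ($934M), Pulse→Band B ($457M), total $3089M.
VCG payment = (others' best without NorthTel) − (others' welfare with NorthTel) = 3089 − 2781 = $308M.

NorthTel pays $308M.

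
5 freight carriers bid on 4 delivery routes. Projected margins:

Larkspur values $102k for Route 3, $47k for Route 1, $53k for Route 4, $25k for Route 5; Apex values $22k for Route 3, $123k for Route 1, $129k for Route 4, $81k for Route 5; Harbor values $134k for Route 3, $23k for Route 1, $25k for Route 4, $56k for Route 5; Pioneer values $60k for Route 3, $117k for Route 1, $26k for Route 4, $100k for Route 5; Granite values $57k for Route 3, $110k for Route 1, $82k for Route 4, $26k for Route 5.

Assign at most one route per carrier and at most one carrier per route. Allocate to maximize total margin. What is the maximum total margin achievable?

Max total: $473k

This is a one-to-one assignment (maximum-weight bipartite matching).
Optimal: Harbor→Route 3 ($134k), Granite→Route 1 ($110k), Apex→Route 4 ($129k), Pioneer→Route 5 ($100k) — total 134+110+129+100 = $473k.
Row-greedy (each carrier in turn takes its best remaining route) gives $404k, worse by 69.
Next-best assignment: Larkspur→Route 3, Granite→Route 1, Apex→Route 4, Pioneer→Route 5 = $441k.
Every other assignment is strictly worse.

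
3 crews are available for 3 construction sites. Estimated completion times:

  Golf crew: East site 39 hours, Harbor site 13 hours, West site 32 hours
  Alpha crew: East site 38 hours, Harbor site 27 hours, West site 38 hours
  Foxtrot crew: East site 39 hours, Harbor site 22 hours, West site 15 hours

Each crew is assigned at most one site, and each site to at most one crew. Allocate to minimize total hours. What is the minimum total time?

This is the linear assignment problem.
Optimal: Golf crew→Harbor site (13 hours), Alpha crew→East site (38 hours), Foxtrot crew→West site (15 hours) — total 13+38+15 = 66 hours.
Next-best assignment: Golf crew→East site, Alpha crew→Harbor site, Foxtrot crew→West site = 81 hours.

Min total: 66 hours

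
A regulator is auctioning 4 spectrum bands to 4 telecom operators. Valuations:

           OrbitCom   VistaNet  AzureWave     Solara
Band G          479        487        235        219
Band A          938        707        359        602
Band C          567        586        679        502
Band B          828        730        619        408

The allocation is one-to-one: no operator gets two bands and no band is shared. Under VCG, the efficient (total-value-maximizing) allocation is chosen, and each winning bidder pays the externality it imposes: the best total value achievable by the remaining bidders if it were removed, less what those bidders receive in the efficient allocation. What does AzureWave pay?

AzureWave pays $253M.

Efficient allocation: OrbitCom→Band B ($828M), VistaNet→Band G ($487M), AzureWave→Band C ($679M), Solara→Band A ($602M); total welfare W = $2596M.
AzureWave receives Band C at value $679M, so the others get W − 679 = $1917M.
Without AzureWave: best allocation of the remaining 3 bidders over all 4 bands is OrbitCom→Band A ($938M), VistaNet→Band B ($730M), Solara→Band C ($502M), total $2170M.
VCG payment = (others' best without AzureWave) − (others' welfare with AzureWave) = 2170 − 1917 = $253M.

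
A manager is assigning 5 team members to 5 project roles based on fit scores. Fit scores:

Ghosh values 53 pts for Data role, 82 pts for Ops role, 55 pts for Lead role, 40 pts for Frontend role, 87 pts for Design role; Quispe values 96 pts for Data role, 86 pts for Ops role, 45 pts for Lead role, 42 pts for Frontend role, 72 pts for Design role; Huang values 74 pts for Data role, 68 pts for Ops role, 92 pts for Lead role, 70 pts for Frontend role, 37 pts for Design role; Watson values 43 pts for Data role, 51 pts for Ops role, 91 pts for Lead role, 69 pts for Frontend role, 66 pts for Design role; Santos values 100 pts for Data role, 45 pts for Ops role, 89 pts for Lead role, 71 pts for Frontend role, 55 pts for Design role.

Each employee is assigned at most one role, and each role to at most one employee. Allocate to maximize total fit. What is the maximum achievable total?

Max total: 434 pts

Optimal: Ghosh→Design role (87 pts), Quispe→Ops role (86 pts), Huang→Lead role (92 pts), Watson→Frontend role (69 pts), Santos→Data role (100 pts) — total 87+86+92+69+100 = 434 pts.
Row-greedy (each employee in turn takes its best remaining role) gives 389 pts, worse by 45.
Swapping Ghosh↔Santos (Ghosh→Data role 53 pts, Santos→Design role 55 pts) loses 79.
Checked against all permutations: 434 pts is optimal.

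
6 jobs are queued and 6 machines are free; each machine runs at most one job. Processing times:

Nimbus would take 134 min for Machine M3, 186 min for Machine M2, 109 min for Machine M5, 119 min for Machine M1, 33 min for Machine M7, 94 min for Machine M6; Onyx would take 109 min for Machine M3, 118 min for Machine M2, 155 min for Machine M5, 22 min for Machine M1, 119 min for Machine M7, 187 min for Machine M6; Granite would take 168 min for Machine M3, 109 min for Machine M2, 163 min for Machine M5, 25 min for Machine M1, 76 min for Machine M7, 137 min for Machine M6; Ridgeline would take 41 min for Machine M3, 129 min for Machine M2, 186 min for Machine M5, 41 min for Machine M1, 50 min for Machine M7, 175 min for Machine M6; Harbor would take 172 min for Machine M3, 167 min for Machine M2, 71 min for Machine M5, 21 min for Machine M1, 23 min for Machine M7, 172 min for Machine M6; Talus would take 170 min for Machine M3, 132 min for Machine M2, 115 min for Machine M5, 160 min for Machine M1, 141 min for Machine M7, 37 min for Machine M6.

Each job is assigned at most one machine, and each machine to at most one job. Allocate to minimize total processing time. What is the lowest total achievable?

Treat this as an assignment problem: match each job to one machine.
Optimal: Nimbus→Machine M7 (33 min), Onyx→Machine M1 (22 min), Granite→Machine M2 (109 min), Ridgeline→Machine M3 (41 min), Harbor→Machine M5 (71 min), Talus→Machine M6 (37 min) — total 33+22+109+41+71+37 = 313 min.
Min-entry greedy (repeatedly take the single cheapest remaining cell) gives 396 min, worse by 83.
Next-best assignment: Nimbus→Machine M7, Onyx→Machine M2, Granite→Machine M1, Ridgeline→Machine M3, Harbor→Machine M5, Talus→Machine M6 = 325 min.
Swapping Talus↔Onyx (Talus→Machine M1 160 min, Onyx→Machine M6 187 min) adds 288.

Minimum total: 313 min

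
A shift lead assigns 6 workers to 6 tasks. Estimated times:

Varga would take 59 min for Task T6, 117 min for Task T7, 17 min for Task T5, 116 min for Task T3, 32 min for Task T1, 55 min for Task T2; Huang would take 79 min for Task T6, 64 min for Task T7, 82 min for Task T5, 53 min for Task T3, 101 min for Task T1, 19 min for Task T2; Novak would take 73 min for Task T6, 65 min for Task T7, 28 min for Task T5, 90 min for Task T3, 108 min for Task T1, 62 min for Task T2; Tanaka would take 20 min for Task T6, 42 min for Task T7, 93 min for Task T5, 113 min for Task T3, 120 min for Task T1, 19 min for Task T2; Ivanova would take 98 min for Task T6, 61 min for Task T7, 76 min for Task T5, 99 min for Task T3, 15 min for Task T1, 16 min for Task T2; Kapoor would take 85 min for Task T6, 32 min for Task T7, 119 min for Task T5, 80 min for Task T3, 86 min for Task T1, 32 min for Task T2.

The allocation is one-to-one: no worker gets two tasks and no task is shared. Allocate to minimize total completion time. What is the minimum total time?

Min total: 181 min

Optimal: Varga→Task T1 (32 min), Huang→Task T3 (53 min), Novak→Task T5 (28 min), Tanaka→Task T6 (20 min), Ivanova→Task T2 (16 min), Kapoor→Task T7 (32 min) — total 32+53+28+20+16+32 = 181 min.
No other one-to-one assignment undercuts 181 min.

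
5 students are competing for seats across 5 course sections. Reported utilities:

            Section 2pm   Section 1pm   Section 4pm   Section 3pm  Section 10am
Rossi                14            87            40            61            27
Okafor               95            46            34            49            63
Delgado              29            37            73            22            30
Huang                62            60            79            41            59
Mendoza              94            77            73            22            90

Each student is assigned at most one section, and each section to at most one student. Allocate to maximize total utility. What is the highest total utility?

Treat this as an assignment problem: match each student to one section.
Optimal: Rossi→Section 1pm (87 points), Okafor→Section 2pm (95 points), Delgado→Section 4pm (73 points), Huang→Section 3pm (41 points), Mendoza→Section 10am (90 points) — total 87+95+73+41+90 = 386 points.
Row-greedy (each student in turn takes its best remaining section) gives 336 points, worse by 50.
Next-best assignment: Rossi→Section 3pm, Okafor→Section 2pm, Delgado→Section 4pm, Huang→Section 1pm, Mendoza→Section 10am = 379 points.
Swapping Rossi↔Okafor (Rossi→Section 2pm 14 points, Okafor→Section 1pm 46 points) loses 122.
Checked against all permutations: 386 points is optimal.

Maximum total: 386 points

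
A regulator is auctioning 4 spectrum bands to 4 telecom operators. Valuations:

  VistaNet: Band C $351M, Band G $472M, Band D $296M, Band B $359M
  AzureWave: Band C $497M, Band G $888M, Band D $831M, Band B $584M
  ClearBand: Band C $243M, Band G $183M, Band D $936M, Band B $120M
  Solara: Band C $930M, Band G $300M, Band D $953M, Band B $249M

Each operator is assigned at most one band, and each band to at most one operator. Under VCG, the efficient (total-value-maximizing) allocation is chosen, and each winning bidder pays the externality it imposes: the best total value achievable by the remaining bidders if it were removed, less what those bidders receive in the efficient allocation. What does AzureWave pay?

AzureWave pays $113M.

Efficient allocation: VistaNet→Band B ($359M), AzureWave→Band G ($888M), ClearBand→Band D ($936M), Solara→Band C ($930M); total welfare W = $3113M.
AzureWave receives Band G at value $888M, so the others get W − 888 = $2225M.
Without AzureWave: best allocation of the remaining 3 bidders over all 4 bands is VistaNet→Band G ($472M), ClearBand→Band D ($936M), Solara→Band C ($930M), total $2338M.
VCG payment = (others' best without AzureWave) − (others' welfare with AzureWave) = 2338 − 2225 = $113M.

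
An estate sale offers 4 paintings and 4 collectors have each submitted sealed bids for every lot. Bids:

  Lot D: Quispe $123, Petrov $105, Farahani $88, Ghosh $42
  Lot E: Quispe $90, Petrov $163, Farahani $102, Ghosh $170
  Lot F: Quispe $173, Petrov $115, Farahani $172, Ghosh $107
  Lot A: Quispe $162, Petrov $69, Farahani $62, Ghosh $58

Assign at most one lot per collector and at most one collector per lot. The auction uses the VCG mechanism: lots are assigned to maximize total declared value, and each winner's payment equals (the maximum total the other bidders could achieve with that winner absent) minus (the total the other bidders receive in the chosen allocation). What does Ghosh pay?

Ghosh pays $58.

Efficient allocation: Quispe→Lot A ($162), Petrov→Lot D ($105), Farahani→Lot F ($172), Ghosh→Lot E ($170); total welfare W = $609.
Ghosh receives Lot E at value $170, so the others get W − 170 = $439.
Without Ghosh: best allocation of the remaining 3 bidders over all 4 lots is Quispe→Lot A ($162), Petrov→Lot E ($163), Farahani→Lot F ($172), total $497.
VCG payment = (others' best without Ghosh) − (others' welfare with Ghosh) = 497 − 439 = $58.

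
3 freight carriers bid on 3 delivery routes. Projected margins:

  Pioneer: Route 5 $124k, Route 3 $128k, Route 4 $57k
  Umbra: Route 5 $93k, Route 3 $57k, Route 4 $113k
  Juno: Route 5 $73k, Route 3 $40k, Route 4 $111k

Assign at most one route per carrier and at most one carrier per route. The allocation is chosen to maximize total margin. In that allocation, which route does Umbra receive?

This is a one-to-one assignment (maximum-weight bipartite matching).
Optimal: Pioneer→Route 3 ($128k), Umbra→Route 5 ($93k), Juno→Route 4 ($111k) — total 128+93+111 = $332k.
Swapping Juno↔Pioneer (Juno→Route 3 $40k, Pioneer→Route 4 $57k) loses 142.
Umbra's own top route is Route 4 ($113k), but forcing Umbra→Route 4 and reassigning the rest optimally gives only $314k — worse by 18.

Umbra receives Route 5.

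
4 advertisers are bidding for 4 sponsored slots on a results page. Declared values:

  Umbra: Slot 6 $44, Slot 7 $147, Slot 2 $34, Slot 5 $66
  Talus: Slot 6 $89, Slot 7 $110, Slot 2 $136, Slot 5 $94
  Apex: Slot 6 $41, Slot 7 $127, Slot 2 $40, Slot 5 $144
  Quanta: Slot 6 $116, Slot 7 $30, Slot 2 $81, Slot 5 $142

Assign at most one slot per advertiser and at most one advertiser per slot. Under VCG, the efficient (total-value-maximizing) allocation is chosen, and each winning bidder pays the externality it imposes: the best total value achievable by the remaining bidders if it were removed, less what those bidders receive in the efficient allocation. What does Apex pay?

Apex pays $26.

Efficient allocation: Umbra→Slot 7 ($147), Talus→Slot 2 ($136), Apex→Slot 5 ($144), Quanta→Slot 6 ($116); total welfare W = $543.
Apex receives Slot 5 at value $144, so the others get W − 144 = $399.
Without Apex: best allocation of the remaining 3 bidders over all 4 slots is Umbra→Slot 7 ($147), Talus→Slot 2 ($136), Quanta→Slot 5 ($142), total $425.
VCG payment = (others' best without Apex) − (others' welfare with Apex) = 425 − 399 = $26.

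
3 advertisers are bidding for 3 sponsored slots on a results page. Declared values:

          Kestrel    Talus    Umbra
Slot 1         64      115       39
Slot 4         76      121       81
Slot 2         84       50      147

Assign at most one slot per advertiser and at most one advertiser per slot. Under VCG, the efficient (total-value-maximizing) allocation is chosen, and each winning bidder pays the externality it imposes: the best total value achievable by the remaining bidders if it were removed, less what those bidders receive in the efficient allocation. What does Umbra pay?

Efficient allocation: Kestrel→Slot 4 ($76), Talus→Slot 1 ($115), Umbra→Slot 2 ($147); total welfare W = $338.
Umbra receives Slot 2 at value $147, so the others get W − 147 = $191.
Without Umbra: best allocation of the remaining 2 bidders over all 3 slots is Kestrel→Slot 2 ($84), Talus→Slot 4 ($121), total $205.
VCG payment = (others' best without Umbra) − (others' welfare with Umbra) = 205 − 191 = $14.

Umbra pays $14.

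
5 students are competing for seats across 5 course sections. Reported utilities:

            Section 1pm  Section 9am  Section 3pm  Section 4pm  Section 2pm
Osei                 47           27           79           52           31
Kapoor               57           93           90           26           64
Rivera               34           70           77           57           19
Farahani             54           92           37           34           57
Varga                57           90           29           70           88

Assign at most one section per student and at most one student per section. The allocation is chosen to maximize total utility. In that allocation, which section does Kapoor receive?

Optimal: Osei→Section 1pm (47 points), Kapoor→Section 3pm (90 points), Rivera→Section 4pm (57 points), Farahani→Section 9am (92 points), Varga→Section 2pm (88 points) — total 47+90+57+92+88 = 374 points.
Max-entry greedy (repeatedly take the single best remaining cell) gives 371 points, worse by 3.
Swapping Rivera↔Varga (Rivera→Section 2pm 19 points, Varga→Section 4pm 70 points) loses 56.
Kapoor's own top section is Section 9am (93 points), but forcing Kapoor→Section 9am and reassigning the rest optimally gives only 371 points — worse by 3.

Kapoor receives Section 3pm.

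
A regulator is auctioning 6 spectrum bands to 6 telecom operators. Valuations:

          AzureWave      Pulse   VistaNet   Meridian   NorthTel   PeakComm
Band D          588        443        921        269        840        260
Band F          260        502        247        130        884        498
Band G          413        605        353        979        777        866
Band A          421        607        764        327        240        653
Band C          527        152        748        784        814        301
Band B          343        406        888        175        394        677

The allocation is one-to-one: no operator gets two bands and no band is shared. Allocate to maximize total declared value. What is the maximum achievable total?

Maximum total: $4617M

Treat this as an assignment problem: match each operator to one band.
Optimal: AzureWave→Band D ($588M), Pulse→Band A ($607M), VistaNet→Band B ($888M), Meridian→Band C ($784M), NorthTel→Band F ($884M), PeakComm→Band G ($866M) — total 588+607+888+784+884+866 = $4617M.
Next-best assignment: AzureWave→Band C, Pulse→Band A, VistaNet→Band D, Meridian→Band G, NorthTel→Band F, PeakComm→Band B = $4595M.
Swapping PeakComm↔NorthTel (PeakComm→Band F $498M, NorthTel→Band G $777M) loses 475.
Every other assignment is strictly worse.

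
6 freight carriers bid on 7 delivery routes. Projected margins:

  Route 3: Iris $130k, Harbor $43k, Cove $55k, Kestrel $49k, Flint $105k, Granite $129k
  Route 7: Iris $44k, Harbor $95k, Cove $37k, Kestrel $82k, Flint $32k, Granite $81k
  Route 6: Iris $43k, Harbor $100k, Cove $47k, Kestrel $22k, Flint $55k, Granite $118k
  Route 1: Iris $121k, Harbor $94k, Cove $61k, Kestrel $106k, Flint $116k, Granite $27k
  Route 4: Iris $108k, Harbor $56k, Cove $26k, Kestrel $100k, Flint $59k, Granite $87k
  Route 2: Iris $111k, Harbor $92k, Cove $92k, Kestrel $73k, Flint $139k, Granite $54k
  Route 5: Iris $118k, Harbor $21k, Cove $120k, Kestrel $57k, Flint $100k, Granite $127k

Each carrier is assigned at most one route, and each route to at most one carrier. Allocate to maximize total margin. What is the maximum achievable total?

Max total: $709k

Optimal: Iris→Route 1 ($121k), Harbor→Route 6 ($100k), Cove→Route 5 ($120k), Kestrel→Route 4 ($100k), Flint→Route 2 ($139k), Granite→Route 3 ($129k) — total 121+100+120+100+139+129 = $709k.
Column-greedy (each route in turn goes to its best remaining carrier) gives $651k, worse by 58.
Next-best assignment: Iris→Route 3, Harbor→Route 7, Cove→Route 5, Kestrel→Route 1, Flint→Route 2, Granite→Route 6 = $708k.
Every other assignment is strictly worse.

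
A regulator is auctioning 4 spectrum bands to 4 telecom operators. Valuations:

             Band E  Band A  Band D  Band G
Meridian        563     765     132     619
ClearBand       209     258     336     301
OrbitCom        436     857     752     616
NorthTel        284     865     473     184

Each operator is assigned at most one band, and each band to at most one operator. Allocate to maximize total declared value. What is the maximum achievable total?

Maximum total: $2481M

This is the linear assignment problem.
Optimal: Meridian→Band E ($563M), ClearBand→Band G ($301M), OrbitCom→Band D ($752M), NorthTel→Band A ($865M) — total 563+301+752+865 = $2481M.
Max-entry greedy (repeatedly take the single best remaining cell) gives $2445M, worse by 36.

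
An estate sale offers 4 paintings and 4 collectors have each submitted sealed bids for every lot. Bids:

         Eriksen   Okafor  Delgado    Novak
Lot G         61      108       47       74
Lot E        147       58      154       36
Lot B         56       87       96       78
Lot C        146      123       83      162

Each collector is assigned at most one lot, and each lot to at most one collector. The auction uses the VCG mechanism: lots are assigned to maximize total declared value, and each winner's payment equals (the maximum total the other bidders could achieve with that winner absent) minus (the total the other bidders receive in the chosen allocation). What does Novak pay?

Novak pays $57.

Efficient allocation: Eriksen→Lot E ($147), Okafor→Lot G ($108), Delgado→Lot B ($96), Novak→Lot C ($162); total welfare W = $513.
Novak receives Lot C at value $162, so the others get W − 162 = $351.
Without Novak: best allocation of the remaining 3 bidders over all 4 lots is Eriksen→Lot C ($146), Okafor→Lot G ($108), Delgado→Lot E ($154), total $408.
VCG payment = (others' best without Novak) − (others' welfare with Novak) = 408 − 351 = $57.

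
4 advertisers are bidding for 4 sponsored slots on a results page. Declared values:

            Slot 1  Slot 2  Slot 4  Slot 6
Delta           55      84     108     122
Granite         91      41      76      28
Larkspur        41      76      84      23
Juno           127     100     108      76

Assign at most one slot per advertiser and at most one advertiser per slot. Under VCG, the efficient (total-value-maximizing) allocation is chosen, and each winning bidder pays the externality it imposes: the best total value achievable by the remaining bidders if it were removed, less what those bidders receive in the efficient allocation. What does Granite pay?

Efficient allocation: Delta→Slot 6 ($122), Granite→Slot 4 ($76), Larkspur→Slot 2 ($76), Juno→Slot 1 ($127); total welfare W = $401.
Granite receives Slot 4 at value $76, so the others get W − 76 = $325.
Without Granite: best allocation of the remaining 3 bidders over all 4 slots is Delta→Slot 6 ($122), Larkspur→Slot 4 ($84), Juno→Slot 1 ($127), total $333.
VCG payment = (others' best without Granite) − (others' welfare with Granite) = 333 − 325 = $8.

Granite pays $8.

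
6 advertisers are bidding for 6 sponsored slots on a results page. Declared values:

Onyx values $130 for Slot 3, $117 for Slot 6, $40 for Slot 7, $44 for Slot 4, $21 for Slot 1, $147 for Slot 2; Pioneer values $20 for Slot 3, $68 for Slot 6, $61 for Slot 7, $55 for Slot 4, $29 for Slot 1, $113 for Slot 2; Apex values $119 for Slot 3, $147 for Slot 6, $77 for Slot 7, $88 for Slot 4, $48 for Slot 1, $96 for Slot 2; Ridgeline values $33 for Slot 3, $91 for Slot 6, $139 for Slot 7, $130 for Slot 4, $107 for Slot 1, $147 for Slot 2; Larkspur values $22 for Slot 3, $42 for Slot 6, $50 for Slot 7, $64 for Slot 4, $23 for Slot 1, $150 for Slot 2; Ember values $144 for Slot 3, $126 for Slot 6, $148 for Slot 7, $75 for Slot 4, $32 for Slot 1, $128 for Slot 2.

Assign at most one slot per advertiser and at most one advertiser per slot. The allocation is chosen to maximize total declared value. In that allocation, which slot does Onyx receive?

Optimal: Onyx→Slot 3 ($130), Pioneer→Slot 4 ($55), Apex→Slot 6 ($147), Ridgeline→Slot 1 ($107), Larkspur→Slot 2 ($150), Ember→Slot 7 ($148) — total 130+55+147+107+150+148 = $737.
Column-greedy (each slot in turn goes to its best remaining advertiser) gives $670, worse by 67.
Every other assignment is strictly worse.
Onyx's own top slot is Slot 2 ($147), but forcing Onyx→Slot 2 and reassigning the rest optimally gives only $670 — worse by 67.

Onyx receives Slot 3.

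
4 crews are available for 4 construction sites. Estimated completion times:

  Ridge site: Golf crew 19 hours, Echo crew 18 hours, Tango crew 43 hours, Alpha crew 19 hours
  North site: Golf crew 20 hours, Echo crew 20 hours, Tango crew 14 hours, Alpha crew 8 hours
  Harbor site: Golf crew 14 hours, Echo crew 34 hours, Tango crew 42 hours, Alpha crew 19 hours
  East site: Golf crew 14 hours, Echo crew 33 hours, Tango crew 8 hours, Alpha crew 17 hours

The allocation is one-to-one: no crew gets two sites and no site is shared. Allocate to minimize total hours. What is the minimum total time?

Optimal: Golf crew→Harbor site (14 hours), Echo crew→Ridge site (18 hours), Tango crew→East site (8 hours), Alpha crew→North site (8 hours) — total 14+18+8+8 = 48 hours.
Swapping Golf crew↔Alpha crew (Golf crew→North site 20 hours, Alpha crew→Harbor site 19 hours) adds 17.
No other one-to-one assignment undercuts 48 hours.

Minimum total: 48 hours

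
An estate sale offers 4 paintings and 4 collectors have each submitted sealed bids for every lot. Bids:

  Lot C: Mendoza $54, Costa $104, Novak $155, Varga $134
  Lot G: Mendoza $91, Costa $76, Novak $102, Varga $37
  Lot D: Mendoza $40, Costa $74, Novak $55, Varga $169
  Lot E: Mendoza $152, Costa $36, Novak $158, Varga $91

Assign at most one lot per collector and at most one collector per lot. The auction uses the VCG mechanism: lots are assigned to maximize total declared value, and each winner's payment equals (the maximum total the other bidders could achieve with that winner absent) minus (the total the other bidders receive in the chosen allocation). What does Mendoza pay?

Mendoza pays $31.

Efficient allocation: Mendoza→Lot E ($152), Costa→Lot G ($76), Novak→Lot C ($155), Varga→Lot D ($169); total welfare W = $552.
Mendoza receives Lot E at value $152, so the others get W − 152 = $400.
Without Mendoza: best allocation of the remaining 3 bidders over all 4 lots is Costa→Lot C ($104), Novak→Lot E ($158), Varga→Lot D ($169), total $431.
VCG payment = (others' best without Mendoza) − (others' welfare with Mendoza) = 431 − 400 = $31.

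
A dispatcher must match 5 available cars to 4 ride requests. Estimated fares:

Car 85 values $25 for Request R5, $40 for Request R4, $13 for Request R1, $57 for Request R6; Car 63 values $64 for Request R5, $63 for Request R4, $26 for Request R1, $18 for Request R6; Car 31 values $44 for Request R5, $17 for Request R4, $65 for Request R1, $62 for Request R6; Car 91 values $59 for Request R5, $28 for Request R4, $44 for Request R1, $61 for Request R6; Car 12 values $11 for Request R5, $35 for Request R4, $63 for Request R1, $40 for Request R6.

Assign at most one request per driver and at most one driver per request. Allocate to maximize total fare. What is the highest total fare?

Maximum total: $247

Optimal: Car 91→Request R5 ($59), Car 63→Request R4 ($63), Car 12→Request R1 ($63), Car 31→Request R6 ($62) — total 59+63+63+62 = $247.
Swapping Car 12↔Car 31 (Car 12→Request R6 $40, Car 31→Request R1 $65) loses 20.
Checked against all permutations: $247 is optimal.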